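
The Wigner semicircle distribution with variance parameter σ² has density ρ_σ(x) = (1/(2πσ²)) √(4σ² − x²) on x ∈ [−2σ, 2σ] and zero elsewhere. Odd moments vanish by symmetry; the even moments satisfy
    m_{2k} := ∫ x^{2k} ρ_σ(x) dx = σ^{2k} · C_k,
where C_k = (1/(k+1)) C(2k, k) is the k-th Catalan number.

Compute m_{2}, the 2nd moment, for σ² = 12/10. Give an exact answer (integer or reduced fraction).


By the scaled semicircle moment identity, m_{2k} = σ^{2k} · C_k with k = 1.
C_1 = (1/(k+1)) · C(2k, k) = (1/2) · C(2, 1) = (1/2) · 2 = 1.
σ^{2k} = (σ²)^k = (12/10)^1 = 6/5.

Therefore m_{2} = σ^{2} · C_1 = (6/5) · 1 = 6/5.


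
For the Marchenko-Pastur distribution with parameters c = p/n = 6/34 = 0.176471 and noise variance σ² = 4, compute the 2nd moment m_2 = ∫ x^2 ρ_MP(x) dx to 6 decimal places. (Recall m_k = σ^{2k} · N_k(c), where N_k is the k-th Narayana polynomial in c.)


E[X²] = σ⁴ (1 + c) (second MP moment). With σ² = 4 (so σ⁴ = 16) and c = 6/34 = 0.176471: E[X²] = 16 · (1 + 0.176471) = 16 · 1.176471.

So E[X^2] = 18.823529.


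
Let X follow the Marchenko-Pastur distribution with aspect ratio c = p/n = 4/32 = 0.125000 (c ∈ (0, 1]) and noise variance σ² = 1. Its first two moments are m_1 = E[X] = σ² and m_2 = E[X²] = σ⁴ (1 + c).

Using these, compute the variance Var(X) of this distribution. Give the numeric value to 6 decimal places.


m_1 = E[X] = σ² = 1, so m_1² = 1.
m_2 = E[X²] = σ⁴ (1 + c) = 1 · (1 + 0.125000) = 1 · 1.125000 = 1.125000.
(Note m_2 − m_1² simplifies to c · σ⁴ = 0.125000 · 1.)

Var(X) = m_2 − m_1² = 1.125000 − 1 = 0.125000.


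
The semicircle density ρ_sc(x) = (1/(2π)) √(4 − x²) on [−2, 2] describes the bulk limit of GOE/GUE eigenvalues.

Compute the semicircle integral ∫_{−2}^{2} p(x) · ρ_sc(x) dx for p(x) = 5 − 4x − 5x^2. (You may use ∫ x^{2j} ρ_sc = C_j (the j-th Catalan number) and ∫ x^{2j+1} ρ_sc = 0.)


Write p(x) = Σ a_i x^i, split into monomials and integrate each against ρ_sc separately.
Using ∫ x^{2j} ρ_sc = C_j = (1/(j+1)) C(2j, j) (Catalan numbers) and ∫ x^{2j+1} ρ_sc = 0 (odd monomials vanish by symmetry):
  i = 0 (even): a_0 · C_{0} = 5 · 1 = 5
  i = 1 (odd): ∫ x^1 ρ_sc = 0 (vanishes)
  i = 2 (even): a_2 · C_{1} = -5 · 1 = -5

Summing the contributions: ∫_{−2}^{2} p(x) ρ_sc(x) dx = 5 + (-5) = 0.


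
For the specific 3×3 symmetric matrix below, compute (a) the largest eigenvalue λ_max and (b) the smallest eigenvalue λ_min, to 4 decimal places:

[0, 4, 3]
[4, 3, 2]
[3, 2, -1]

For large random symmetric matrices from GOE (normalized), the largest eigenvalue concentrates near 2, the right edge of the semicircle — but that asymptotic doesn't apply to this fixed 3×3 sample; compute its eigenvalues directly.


Since M is real symmetric, all three eigenvalues are real; they are the roots of det(λI − M) = λ³ − (tr M) λ² + s λ − det M, where s is the sum of the principal 2×2 minors.
tr M = 0 + 3 + (-1) = 2.
s = (0·3 − 4²) + (0·(-1) − 3²) + (3·(-1) − 2²) = -16 + (-9) + (-7) = -32.
det M (expand along row 1) = 0·(-7) − 4·(-10) + 3·(-1) = 37.
Characteristic polynomial: λ³ − 2λ² − 32λ − 37 = 0.
Substitute λ = y + (tr M)/3 = y + 0.666667 to remove the quadratic term: y³ + p·y + q = 0 with p = s − (tr M)²/3 = -33.333333 and q = −2(tr M)³/27 + (tr M)·s/3 − det M = -58.925926.
Three real roots ⇒ use the trigonometric (Viète) form: r = 2√(−p/3) = 6.666667, φ = arccos(3q/(p·r)) = arccos(0.795500) = 0.650964 rad.
y_k = r·cos(φ/3 − 2πk/3) for k = 0, 1, 2 gives y = 6.510336, -2.012195, -4.498141.
λ_k = y_k + 0.666667 gives λ = 7.1770, -1.3455, -3.8315 (check: the sum is 2.0000 = tr M).

Hence λ_max = 7.1770 and λ_min = -3.8315.


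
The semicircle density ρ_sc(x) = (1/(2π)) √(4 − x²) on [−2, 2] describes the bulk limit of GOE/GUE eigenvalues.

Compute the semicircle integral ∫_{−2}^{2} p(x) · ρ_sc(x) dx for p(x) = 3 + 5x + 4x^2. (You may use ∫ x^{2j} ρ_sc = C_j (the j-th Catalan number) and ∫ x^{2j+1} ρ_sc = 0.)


Write p(x) = Σ a_i x^i, split into monomials and integrate each against ρ_sc separately.
Using ∫ x^{2j} ρ_sc = C_j = (1/(j+1)) C(2j, j) (Catalan numbers) and ∫ x^{2j+1} ρ_sc = 0 (odd monomials vanish by symmetry):
  i = 0 (even): a_0 · C_{0} = 3 · 1 = 3
  i = 1 (odd): ∫ x^1 ρ_sc = 0 (vanishes)
  i = 2 (even): a_2 · C_{1} = 4 · 1 = 4

Summing the contributions: ∫_{−2}^{2} p(x) ρ_sc(x) dx = 3 + 4 = 7.


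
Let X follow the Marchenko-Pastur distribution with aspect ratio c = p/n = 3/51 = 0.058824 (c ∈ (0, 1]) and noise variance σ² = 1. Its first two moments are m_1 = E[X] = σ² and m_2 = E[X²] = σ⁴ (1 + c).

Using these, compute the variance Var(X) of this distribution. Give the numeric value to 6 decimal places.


m_1 = E[X] = σ² = 1, so m_1² = 1.
m_2 = E[X²] = σ⁴ (1 + c) = 1 · (1 + 0.058824) = 1 · 1.058824 = 1.058824.
(Note m_2 − m_1² simplifies to c · σ⁴ = 0.058824 · 1.)

Var(X) = m_2 − m_1² = 1.058824 − 1 = 0.058824.


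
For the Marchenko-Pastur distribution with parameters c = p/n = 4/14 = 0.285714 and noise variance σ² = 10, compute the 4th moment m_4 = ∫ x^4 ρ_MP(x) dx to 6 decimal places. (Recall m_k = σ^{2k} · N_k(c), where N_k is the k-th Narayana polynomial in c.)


E[X⁴] = σ⁸ (1 + 6c + 6c² + c³) (fourth MP moment). With σ² = 10 (so σ⁸ = 10000) and c = 4/14 = 0.285714: E[X⁴] = 10000 · (1 + 6·0.285714 + 6·(0.285714)² + (0.285714)³) = 10000 · 3.227405.

So E[X^4] = 32274.052478.


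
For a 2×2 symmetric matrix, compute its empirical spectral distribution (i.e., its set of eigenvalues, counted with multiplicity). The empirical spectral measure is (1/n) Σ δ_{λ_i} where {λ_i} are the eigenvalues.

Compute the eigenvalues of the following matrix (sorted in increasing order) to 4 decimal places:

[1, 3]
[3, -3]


Since M is real symmetric, both eigenvalues are real; they are the roots of det(λI − M) = λ² − (tr M) λ + det M.
tr M = 1 + (-3) = -2.
det M = 1·(-3) − 3² = -3 − 9 = -12.
Characteristic polynomial: λ² + 2λ − 12 = 0.
Discriminant Δ = (tr M)² − 4·det M = 4 − (-48) = 52; √Δ = 7.211103.
λ = (tr M ± √Δ)/2 = (-2 ± 7.211103)/2, giving (tr M − √Δ)/2 = -4.6056 and (tr M + √Δ)/2 = 2.6056.

Eigenvalues sorted in increasing order: [-4.6056, 2.6056].


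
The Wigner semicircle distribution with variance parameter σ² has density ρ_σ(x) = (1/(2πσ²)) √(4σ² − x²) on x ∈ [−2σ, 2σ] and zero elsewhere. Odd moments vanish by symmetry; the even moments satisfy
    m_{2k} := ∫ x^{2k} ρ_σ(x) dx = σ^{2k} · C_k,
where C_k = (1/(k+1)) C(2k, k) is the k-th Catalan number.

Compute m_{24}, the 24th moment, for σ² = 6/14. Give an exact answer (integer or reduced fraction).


By the scaled semicircle moment identity, m_{2k} = σ^{2k} · C_k with k = 12.
C_12 = (1/(k+1)) · C(2k, k) = (1/13) · C(24, 12) = (1/13) · 2704156 = 208012.
σ^{2k} = (σ²)^k = (6/14)^12 = 531441/13841287201.

Therefore m_{24} = σ^{24} · C_12 = (531441/13841287201) · 208012 = 15792300756/1977326743.


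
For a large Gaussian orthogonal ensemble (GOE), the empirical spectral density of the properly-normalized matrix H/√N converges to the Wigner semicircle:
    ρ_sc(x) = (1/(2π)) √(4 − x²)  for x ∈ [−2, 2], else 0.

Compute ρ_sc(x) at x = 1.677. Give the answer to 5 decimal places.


ρ_sc(x) = (1/(2π)) √(4 − x²). With x = 1.677:
  4 − x² = 4 − (1.677)² = 4 − 2.812329 = 1.187671.
  √(4 − x²) = 1.089803.
  1/(2π) = 0.159155.
  ρ_sc(1.677) = 0.159155 · 1.089803 = 0.173448.

Rounded to 5 decimal places: ρ_sc(1.677) ≈ 0.17345.


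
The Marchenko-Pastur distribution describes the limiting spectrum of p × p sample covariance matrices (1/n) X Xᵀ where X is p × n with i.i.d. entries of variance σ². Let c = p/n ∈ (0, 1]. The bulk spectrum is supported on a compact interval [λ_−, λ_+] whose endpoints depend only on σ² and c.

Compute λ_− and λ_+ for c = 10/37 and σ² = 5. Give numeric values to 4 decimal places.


c = 10/37 = 0.270270; √c = 0.519875.
λ_− = σ² (1 − √c)² = 5 · (1 − 0.519875)² = 5 · (0.480125)² = 1.152599.
λ_+ = σ² (1 + √c)² = 5 · (1 + 0.519875)² = 5 · (1.519875)² = 11.550104.

Rounded to 4 decimal places: λ_− ≈ 1.1526, λ_+ ≈ 11.5501.


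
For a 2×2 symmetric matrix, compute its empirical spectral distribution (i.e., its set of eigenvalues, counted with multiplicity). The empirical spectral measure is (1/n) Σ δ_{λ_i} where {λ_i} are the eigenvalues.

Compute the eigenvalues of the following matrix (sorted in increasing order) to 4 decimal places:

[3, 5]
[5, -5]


Since M is real symmetric, both eigenvalues are real; they are the roots of det(λI − M) = λ² − (tr M) λ + det M.
tr M = 3 + (-5) = -2.
det M = 3·(-5) − 5² = -15 − 25 = -40.
Characteristic polynomial: λ² + 2λ − 40 = 0.
Discriminant Δ = (tr M)² − 4·det M = 4 − (-160) = 164; √Δ = 12.806248.
λ = (tr M ± √Δ)/2 = (-2 ± 12.806248)/2, giving (tr M − √Δ)/2 = -7.4031 and (tr M + √Δ)/2 = 5.4031.

Eigenvalues sorted in increasing order: [-7.4031, 5.4031].


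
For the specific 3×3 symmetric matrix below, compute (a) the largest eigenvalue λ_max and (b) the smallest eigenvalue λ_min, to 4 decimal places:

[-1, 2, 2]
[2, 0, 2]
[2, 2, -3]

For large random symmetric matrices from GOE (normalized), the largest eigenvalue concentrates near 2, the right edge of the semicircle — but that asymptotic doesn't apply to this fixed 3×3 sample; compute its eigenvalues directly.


Since M is real symmetric, all three eigenvalues are real; they are the roots of det(λI − M) = λ³ − (tr M) λ² + s λ − det M, where s is the sum of the principal 2×2 minors.
tr M = -1 + 0 + (-3) = -4.
s = ((-1)·0 − 2²) + ((-1)·(-3) − 2²) + (0·(-3) − 2²) = -4 + (-1) + (-4) = -9.
det M (expand along row 1) = (-1)·(-4) − 2·(-10) + 2·4 = 32.
Characteristic polynomial: λ³ + 4λ² − 9λ − 32 = 0.
Substitute λ = y + (tr M)/3 = y − 1.333333 to remove the quadratic term: y³ + p·y + q = 0 with p = s − (tr M)²/3 = -14.333333 and q = −2(tr M)³/27 + (tr M)·s/3 − det M = -15.259259.
Three real roots ⇒ use the trigonometric (Viète) form: r = 2√(−p/3) = 4.371626, φ = arccos(3q/(p·r)) = arccos(0.730575) = 0.751633 rad.
y_k = r·cos(φ/3 − 2πk/3) for k = 0, 1, 2 gives y = 4.235133, -1.178913, -3.056220.
λ_k = y_k − 1.333333 gives λ = 2.9018, -2.5122, -4.3896 (check: the sum is -4.0000 = tr M).

Hence λ_max = 2.9018 and λ_min = -4.3896.


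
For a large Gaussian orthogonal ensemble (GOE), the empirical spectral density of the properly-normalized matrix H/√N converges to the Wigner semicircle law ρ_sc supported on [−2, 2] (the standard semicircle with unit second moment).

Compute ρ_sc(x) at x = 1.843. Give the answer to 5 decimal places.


ρ_sc(x) = (1/(2π)) √(4 − x²). With x = 1.843:
  4 − x² = 4 − (1.843)² = 4 − 3.396649 = 0.603351.
  √(4 − x²) = 0.776757.
  1/(2π) = 0.159155.
  ρ_sc(1.843) = 0.159155 · 0.776757 = 0.123625.

Rounded to 5 decimal places: ρ_sc(1.843) ≈ 0.12362.


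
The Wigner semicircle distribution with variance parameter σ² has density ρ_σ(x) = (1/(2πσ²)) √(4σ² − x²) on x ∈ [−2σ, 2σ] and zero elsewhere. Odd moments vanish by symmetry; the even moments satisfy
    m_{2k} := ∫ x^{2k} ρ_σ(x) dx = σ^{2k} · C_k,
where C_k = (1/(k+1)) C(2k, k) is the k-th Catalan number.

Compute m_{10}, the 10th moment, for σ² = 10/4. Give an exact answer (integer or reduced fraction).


By the scaled semicircle moment identity, m_{2k} = σ^{2k} · C_k with k = 5.
C_5 = (1/(k+1)) · C(2k, k) = (1/6) · C(10, 5) = (1/6) · 252 = 42.
σ^{2k} = (σ²)^k = (10/4)^5 = 3125/32.

Therefore m_{10} = σ^{10} · C_5 = (3125/32) · 42 = 65625/16.


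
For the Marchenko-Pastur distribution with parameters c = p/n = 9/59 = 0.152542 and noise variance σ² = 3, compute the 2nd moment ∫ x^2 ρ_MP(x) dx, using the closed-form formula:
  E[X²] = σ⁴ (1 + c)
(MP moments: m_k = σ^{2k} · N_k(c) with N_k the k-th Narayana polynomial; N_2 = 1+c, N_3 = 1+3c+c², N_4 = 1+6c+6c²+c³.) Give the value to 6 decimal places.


E[X²] = σ⁴ (1 + c) (second MP moment). With σ² = 3 (so σ⁴ = 9) and c = 9/59 = 0.152542: E[X²] = 9 · (1 + 0.152542) = 9 · 1.152542.

So E[X^2] = 10.372881.


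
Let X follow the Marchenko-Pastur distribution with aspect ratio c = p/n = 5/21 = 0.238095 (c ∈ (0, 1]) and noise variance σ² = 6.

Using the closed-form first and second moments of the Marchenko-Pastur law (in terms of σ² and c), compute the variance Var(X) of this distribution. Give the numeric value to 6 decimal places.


Recall the MP moments m_1 = E[X] = σ² and m_2 = E[X²] = σ⁴ (1 + c).
m_1 = E[X] = σ² = 6, so m_1² = 36.
m_2 = E[X²] = σ⁴ (1 + c) = 36 · (1 + 0.238095) = 36 · 1.238095 = 44.571429.
(Note m_2 − m_1² simplifies to c · σ⁴ = 0.238095 · 36.)

Var(X) = m_2 − m_1² = 44.571429 − 36 = 8.571429.


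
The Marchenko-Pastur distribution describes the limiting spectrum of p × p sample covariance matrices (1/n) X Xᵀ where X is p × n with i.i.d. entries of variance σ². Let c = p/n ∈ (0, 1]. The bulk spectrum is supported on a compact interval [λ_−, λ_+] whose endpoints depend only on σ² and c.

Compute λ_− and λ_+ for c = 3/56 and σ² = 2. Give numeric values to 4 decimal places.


c = 3/56 = 0.053571; √c = 0.231455.
λ_− = σ² (1 − √c)² = 2 · (1 − 0.231455)² = 2 · (0.768545)² = 1.181323.
λ_+ = σ² (1 + √c)² = 2 · (1 + 0.231455)² = 2 · (1.231455)² = 3.032963.

Rounded to 4 decimal places: λ_− ≈ 1.1813, λ_+ ≈ 3.0330.


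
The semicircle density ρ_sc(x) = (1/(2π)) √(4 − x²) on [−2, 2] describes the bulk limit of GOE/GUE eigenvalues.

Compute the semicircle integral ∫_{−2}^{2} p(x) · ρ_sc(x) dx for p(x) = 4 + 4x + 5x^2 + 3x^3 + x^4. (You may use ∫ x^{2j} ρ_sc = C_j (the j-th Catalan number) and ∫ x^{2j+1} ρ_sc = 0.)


Write p(x) = Σ a_i x^i, split into monomials and integrate each against ρ_sc separately.
Using ∫ x^{2j} ρ_sc = C_j = (1/(j+1)) C(2j, j) (Catalan numbers) and ∫ x^{2j+1} ρ_sc = 0 (odd monomials vanish by symmetry):
  i = 0 (even): a_0 · C_{0} = 4 · 1 = 4
  i = 1 (odd): ∫ x^1 ρ_sc = 0 (vanishes)
  i = 2 (even): a_2 · C_{1} = 5 · 1 = 5
  i = 3 (odd): ∫ x^3 ρ_sc = 0 (vanishes)
  i = 4 (even): a_4 · C_{2} = 1 · 2 = 2

Summing the contributions: ∫_{−2}^{2} p(x) ρ_sc(x) dx = 4 + 5 + 2 = 11.


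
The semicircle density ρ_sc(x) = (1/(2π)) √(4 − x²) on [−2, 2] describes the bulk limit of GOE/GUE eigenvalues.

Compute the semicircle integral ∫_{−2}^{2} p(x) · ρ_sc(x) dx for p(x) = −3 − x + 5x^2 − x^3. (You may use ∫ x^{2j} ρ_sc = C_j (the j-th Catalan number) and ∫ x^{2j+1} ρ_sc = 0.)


Write p(x) = Σ a_i x^i, split into monomials and integrate each against ρ_sc separately.
Using ∫ x^{2j} ρ_sc = C_j = (1/(j+1)) C(2j, j) (Catalan numbers) and ∫ x^{2j+1} ρ_sc = 0 (odd monomials vanish by symmetry):
  i = 0 (even): a_0 · C_{0} = -3 · 1 = -3
  i = 1 (odd): ∫ x^1 ρ_sc = 0 (vanishes)
  i = 2 (even): a_2 · C_{1} = 5 · 1 = 5
  i = 3 (odd): ∫ x^3 ρ_sc = 0 (vanishes)

Summing the contributions: ∫_{−2}^{2} p(x) ρ_sc(x) dx = (-3) + 5 = 2.


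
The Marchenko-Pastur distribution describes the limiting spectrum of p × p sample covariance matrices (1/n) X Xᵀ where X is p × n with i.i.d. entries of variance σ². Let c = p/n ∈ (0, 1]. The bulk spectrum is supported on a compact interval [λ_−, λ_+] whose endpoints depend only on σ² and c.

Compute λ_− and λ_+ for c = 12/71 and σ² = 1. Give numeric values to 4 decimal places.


c = 12/71 = 0.169014; √c = 0.411113.
λ_− = σ² (1 − √c)² = 1 · (1 − 0.411113)² = 1 · (0.588887)² = 0.346788.
λ_+ = σ² (1 + √c)² = 1 · (1 + 0.411113)² = 1 · (1.411113)² = 1.991241.

Rounded to 4 decimal places: λ_− ≈ 0.3468, λ_+ ≈ 1.9912.


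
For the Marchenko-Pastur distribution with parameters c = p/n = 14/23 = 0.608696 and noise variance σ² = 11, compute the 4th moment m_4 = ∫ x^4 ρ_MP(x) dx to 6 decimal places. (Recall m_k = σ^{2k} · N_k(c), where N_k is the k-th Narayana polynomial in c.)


E[X⁴] = σ⁸ (1 + 6c + 6c² + c³) (fourth MP moment). With σ² = 11 (so σ⁸ = 14641) and c = 14/23 = 0.608696: E[X⁴] = 14641 · (1 + 6·0.608696 + 6·(0.608696)² + (0.608696)³) = 14641 · 7.100764.

So E[X^4] = 103962.291033.


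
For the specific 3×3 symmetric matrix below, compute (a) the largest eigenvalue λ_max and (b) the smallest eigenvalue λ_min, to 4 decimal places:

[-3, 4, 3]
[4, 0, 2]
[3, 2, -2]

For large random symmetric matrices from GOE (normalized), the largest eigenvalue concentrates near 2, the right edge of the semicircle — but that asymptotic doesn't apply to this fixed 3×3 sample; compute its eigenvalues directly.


Since M is real symmetric, all three eigenvalues are real; they are the roots of det(λI − M) = λ³ − (tr M) λ² + s λ − det M, where s is the sum of the principal 2×2 minors.
tr M = -3 + 0 + (-2) = -5.
s = ((-3)·0 − 4²) + ((-3)·(-2) − 3²) + (0·(-2) − 2²) = -16 + (-3) + (-4) = -23.
det M (expand along row 1) = (-3)·(-4) − 4·(-14) + 3·8 = 92.
Characteristic polynomial: λ³ + 5λ² − 23λ − 92 = 0.
Substitute λ = y + (tr M)/3 = y − 1.666667 to remove the quadratic term: y³ + p·y + q = 0 with p = s − (tr M)²/3 = -31.333333 and q = −2(tr M)³/27 + (tr M)·s/3 − det M = -44.407407.
Three real roots ⇒ use the trigonometric (Viète) form: r = 2√(−p/3) = 6.463573, φ = arccos(3q/(p·r)) = arccos(0.657805) = 0.852895 rad.
y_k = r·cos(φ/3 − 2πk/3) for k = 0, 1, 2 gives y = 6.204117, -1.532016, -4.672101.
λ_k = y_k − 1.666667 gives λ = 4.5375, -3.1987, -6.3388 (check: the sum is -5.0000 = tr M).

Hence λ_max = 4.5375 and λ_min = -6.3388.


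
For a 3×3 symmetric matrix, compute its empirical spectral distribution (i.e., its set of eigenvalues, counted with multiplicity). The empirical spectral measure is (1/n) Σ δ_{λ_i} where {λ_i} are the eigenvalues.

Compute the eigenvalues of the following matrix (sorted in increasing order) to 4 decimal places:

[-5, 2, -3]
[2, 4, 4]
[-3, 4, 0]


Since M is real symmetric, all three eigenvalues are real; they are the roots of det(λI − M) = λ³ − (tr M) λ² + s λ − det M, where s is the sum of the principal 2×2 minors.
tr M = -5 + 4 + 0 = -1.
s = ((-5)·4 − 2²) + ((-5)·0 − (-3)²) + (4·0 − 4²) = -24 + (-9) + (-16) = -49.
det M (expand along row 1) = (-5)·(-16) − 2·12 + (-3)·20 = -4.
Characteristic polynomial: λ³ + λ² − 49λ + 4 = 0.
Substitute λ = y + (tr M)/3 = y − 0.333333 to remove the quadratic term: y³ + p·y + q = 0 with p = s − (tr M)²/3 = -49.333333 and q = −2(tr M)³/27 + (tr M)·s/3 − det M = 20.407407.
Three real roots ⇒ use the trigonometric (Viète) form: r = 2√(−p/3) = 8.110350, φ = arccos(3q/(p·r)) = arccos(-0.153013) = 1.724413 rad.
y_k = r·cos(φ/3 − 2πk/3) for k = 0, 1, 2 gives y = 6.807006, 0.415114, -7.222120.
λ_k = y_k − 0.333333 gives λ = 6.4737, 0.0818, -7.5555 (check: the sum is -1.0000 = tr M).

Eigenvalues sorted in increasing order: [-7.5555, 0.0818, 6.4737].


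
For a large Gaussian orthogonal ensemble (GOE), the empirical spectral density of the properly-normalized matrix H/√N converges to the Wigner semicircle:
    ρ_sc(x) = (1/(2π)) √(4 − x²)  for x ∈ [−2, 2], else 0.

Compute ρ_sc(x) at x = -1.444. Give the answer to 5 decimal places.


ρ_sc(x) = (1/(2π)) √(4 − x²). With x = -1.444:
  4 − x² = 4 − (-1.444)² = 4 − 2.085136 = 1.914864.
  √(4 − x²) = 1.383786.
  1/(2π) = 0.159155.
  ρ_sc(-1.444) = 0.159155 · 1.383786 = 0.220236.

Rounded to 5 decimal places: ρ_sc(-1.444) ≈ 0.22024.


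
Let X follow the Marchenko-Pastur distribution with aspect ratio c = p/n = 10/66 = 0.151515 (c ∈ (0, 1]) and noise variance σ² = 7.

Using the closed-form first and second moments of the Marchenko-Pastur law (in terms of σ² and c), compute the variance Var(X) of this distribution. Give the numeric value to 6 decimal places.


Recall the MP moments m_1 = E[X] = σ² and m_2 = E[X²] = σ⁴ (1 + c).
m_1 = E[X] = σ² = 7, so m_1² = 49.
m_2 = E[X²] = σ⁴ (1 + c) = 49 · (1 + 0.151515) = 49 · 1.151515 = 56.424242.
(Note m_2 − m_1² simplifies to c · σ⁴ = 0.151515 · 49.)

Var(X) = m_2 − m_1² = 56.424242 − 49 = 7.424242.


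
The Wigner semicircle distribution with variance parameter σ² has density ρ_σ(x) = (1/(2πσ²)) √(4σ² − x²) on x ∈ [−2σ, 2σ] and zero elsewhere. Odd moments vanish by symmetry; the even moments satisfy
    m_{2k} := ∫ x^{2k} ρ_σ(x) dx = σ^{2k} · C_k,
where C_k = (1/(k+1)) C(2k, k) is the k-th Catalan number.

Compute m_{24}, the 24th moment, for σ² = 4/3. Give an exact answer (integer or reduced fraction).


By the scaled semicircle moment identity, m_{2k} = σ^{2k} · C_k with k = 12.
C_12 = (1/(k+1)) · C(2k, k) = (1/13) · C(24, 12) = (1/13) · 2704156 = 208012.
σ^{2k} = (σ²)^k = (4/3)^12 = 16777216/531441.

Therefore m_{24} = σ^{24} · C_12 = (16777216/531441) · 208012 = 3489862254592/531441.


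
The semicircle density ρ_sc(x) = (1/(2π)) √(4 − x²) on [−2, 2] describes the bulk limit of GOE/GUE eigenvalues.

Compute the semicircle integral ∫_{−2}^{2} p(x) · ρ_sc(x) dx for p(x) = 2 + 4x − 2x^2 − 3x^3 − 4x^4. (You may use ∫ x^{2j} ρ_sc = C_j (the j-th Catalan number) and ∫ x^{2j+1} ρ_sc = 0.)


Write p(x) = Σ a_i x^i, split into monomials and integrate each against ρ_sc separately.
Using ∫ x^{2j} ρ_sc = C_j = (1/(j+1)) C(2j, j) (Catalan numbers) and ∫ x^{2j+1} ρ_sc = 0 (odd monomials vanish by symmetry):
  i = 0 (even): a_0 · C_{0} = 2 · 1 = 2
  i = 1 (odd): ∫ x^1 ρ_sc = 0 (vanishes)
  i = 2 (even): a_2 · C_{1} = -2 · 1 = -2
  i = 3 (odd): ∫ x^3 ρ_sc = 0 (vanishes)
  i = 4 (even): a_4 · C_{2} = -4 · 2 = -8

Summing the contributions: ∫_{−2}^{2} p(x) ρ_sc(x) dx = 2 + (-2) + (-8) = -8.


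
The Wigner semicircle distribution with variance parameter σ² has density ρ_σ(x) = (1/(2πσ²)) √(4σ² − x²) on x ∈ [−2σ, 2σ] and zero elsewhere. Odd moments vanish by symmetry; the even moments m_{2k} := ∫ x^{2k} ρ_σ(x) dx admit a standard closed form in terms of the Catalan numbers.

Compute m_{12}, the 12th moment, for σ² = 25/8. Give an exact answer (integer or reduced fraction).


By the scaled semicircle moment identity, m_{2k} = σ^{2k} · C_k with k = 6.
C_6 = (1/(k+1)) · C(2k, k) = (1/7) · C(12, 6) = (1/7) · 924 = 132.
σ^{2k} = (σ²)^k = (25/8)^6 = 244140625/262144.

Therefore m_{12} = σ^{12} · C_6 = (244140625/262144) · 132 = 8056640625/65536.


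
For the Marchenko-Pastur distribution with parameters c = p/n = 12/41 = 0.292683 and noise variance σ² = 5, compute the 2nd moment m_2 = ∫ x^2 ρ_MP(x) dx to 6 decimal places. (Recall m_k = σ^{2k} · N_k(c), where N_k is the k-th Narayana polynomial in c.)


E[X²] = σ⁴ (1 + c) (second MP moment). With σ² = 5 (so σ⁴ = 25) and c = 12/41 = 0.292683: E[X²] = 25 · (1 + 0.292683) = 25 · 1.292683.

So E[X^2] = 32.317073.


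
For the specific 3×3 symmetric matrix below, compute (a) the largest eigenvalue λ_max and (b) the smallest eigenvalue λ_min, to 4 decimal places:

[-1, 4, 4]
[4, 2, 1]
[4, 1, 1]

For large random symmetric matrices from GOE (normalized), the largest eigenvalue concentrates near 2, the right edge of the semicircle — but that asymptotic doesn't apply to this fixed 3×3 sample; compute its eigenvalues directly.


Since M is real symmetric, all three eigenvalues are real; they are the roots of det(λI − M) = λ³ − (tr M) λ² + s λ − det M, where s is the sum of the principal 2×2 minors.
tr M = -1 + 2 + 1 = 2.
s = ((-1)·2 − 4²) + ((-1)·1 − 4²) + (2·1 − 1²) = -18 + (-17) + 1 = -34.
det M (expand along row 1) = (-1)·1 − 4·0 + 4·(-4) = -17.
Characteristic polynomial: λ³ − 2λ² − 34λ + 17 = 0.
Substitute λ = y + (tr M)/3 = y + 0.666667 to remove the quadratic term: y³ + p·y + q = 0 with p = s − (tr M)²/3 = -35.333333 and q = −2(tr M)³/27 + (tr M)·s/3 − det M = -6.259259.
Three real roots ⇒ use the trigonometric (Viète) form: r = 2√(−p/3) = 6.863753, φ = arccos(3q/(p·r)) = arccos(0.077428) = 1.493291 rad.
y_k = r·cos(φ/3 − 2πk/3) for k = 0, 1, 2 gives y = 6.030855, -0.177307, -5.853548.
λ_k = y_k + 0.666667 gives λ = 6.6975, 0.4894, -5.1869 (check: the sum is 2.0000 = tr M).

Hence λ_max = 6.6975 and λ_min = -5.1869.


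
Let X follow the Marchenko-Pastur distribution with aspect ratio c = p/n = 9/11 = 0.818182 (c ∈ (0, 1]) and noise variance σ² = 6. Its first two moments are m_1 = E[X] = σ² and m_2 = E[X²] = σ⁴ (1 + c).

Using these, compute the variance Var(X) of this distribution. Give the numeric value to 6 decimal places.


m_1 = E[X] = σ² = 6, so m_1² = 36.
m_2 = E[X²] = σ⁴ (1 + c) = 36 · (1 + 0.818182) = 36 · 1.818182 = 65.454545.
(Note m_2 − m_1² simplifies to c · σ⁴ = 0.818182 · 36.)

Var(X) = m_2 − m_1² = 65.454545 − 36 = 29.454545.


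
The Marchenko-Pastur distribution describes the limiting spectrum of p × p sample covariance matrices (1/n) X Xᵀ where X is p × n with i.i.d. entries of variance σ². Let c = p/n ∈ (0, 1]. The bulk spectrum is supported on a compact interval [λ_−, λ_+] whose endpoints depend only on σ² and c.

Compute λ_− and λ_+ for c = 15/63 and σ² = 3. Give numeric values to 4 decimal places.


c = 15/63 = 0.238095; √c = 0.487950.
λ_− = σ² (1 − √c)² = 3 · (1 − 0.487950)² = 3 · (0.512050)² = 0.786585.
λ_+ = σ² (1 + √c)² = 3 · (1 + 0.487950)² = 3 · (1.487950)² = 6.641986.

Rounded to 4 decimal places: λ_− ≈ 0.7866, λ_+ ≈ 6.6420.


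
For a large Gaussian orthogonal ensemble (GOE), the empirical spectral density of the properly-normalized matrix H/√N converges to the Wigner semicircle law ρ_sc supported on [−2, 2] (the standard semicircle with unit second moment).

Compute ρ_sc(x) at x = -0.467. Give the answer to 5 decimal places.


ρ_sc(x) = (1/(2π)) √(4 − x²). With x = -0.467:
  4 − x² = 4 − (-0.467)² = 4 − 0.218089 = 3.781911.
  √(4 − x²) = 1.944714.
  1/(2π) = 0.159155.
  ρ_sc(-0.467) = 0.159155 · 1.944714 = 0.309511.

Rounded to 5 decimal places: ρ_sc(-0.467) ≈ 0.30951.


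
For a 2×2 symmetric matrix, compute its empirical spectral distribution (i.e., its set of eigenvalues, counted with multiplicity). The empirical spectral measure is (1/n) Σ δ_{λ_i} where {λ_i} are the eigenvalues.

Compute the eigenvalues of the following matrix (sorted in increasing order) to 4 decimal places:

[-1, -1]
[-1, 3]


Since M is real symmetric, both eigenvalues are real; they are the roots of det(λI − M) = λ² − (tr M) λ + det M.
tr M = -1 + 3 = 2.
det M = (-1)·3 − (-1)² = -3 − 1 = -4.
Characteristic polynomial: λ² − 2λ − 4 = 0.
Discriminant Δ = (tr M)² − 4·det M = 4 − (-16) = 20; √Δ = 4.472136.
λ = (tr M ± √Δ)/2 = (2 ± 4.472136)/2, giving (tr M − √Δ)/2 = -1.2361 and (tr M + √Δ)/2 = 3.2361.

Eigenvalues sorted in increasing order: [-1.2361, 3.2361].


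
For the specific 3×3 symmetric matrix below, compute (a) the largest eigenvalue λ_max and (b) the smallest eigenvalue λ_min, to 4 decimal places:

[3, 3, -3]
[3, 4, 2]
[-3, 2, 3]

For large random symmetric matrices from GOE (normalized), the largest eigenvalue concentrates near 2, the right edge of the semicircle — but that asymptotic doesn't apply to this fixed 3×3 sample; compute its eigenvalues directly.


Since M is real symmetric, all three eigenvalues are real; they are the roots of det(λI − M) = λ³ − (tr M) λ² + s λ − det M, where s is the sum of the principal 2×2 minors.
tr M = 3 + 4 + 3 = 10.
s = (3·4 − 3²) + (3·3 − (-3)²) + (4·3 − 2²) = 3 + 0 + 8 = 11.
det M (expand along row 1) = 3·8 − 3·15 + (-3)·18 = -75.
Characteristic polynomial: λ³ − 10λ² + 11λ + 75 = 0.
Substitute λ = y + (tr M)/3 = y + 3.333333 to remove the quadratic term: y³ + p·y + q = 0 with p = s − (tr M)²/3 = -22.333333 and q = −2(tr M)³/27 + (tr M)·s/3 − det M = 37.592593.
Three real roots ⇒ use the trigonometric (Viète) form: r = 2√(−p/3) = 5.456902, φ = arccos(3q/(p·r)) = arccos(-0.925388) = 2.752854 rad.
y_k = r·cos(φ/3 − 2πk/3) for k = 0, 1, 2 gives y = 3.316233, 2.094920, -5.411153.
λ_k = y_k + 3.333333 gives λ = 6.6496, 5.4283, -2.0778 (check: the sum is 10.0000 = tr M).

Hence λ_max = 6.6496 and λ_min = -2.0778.


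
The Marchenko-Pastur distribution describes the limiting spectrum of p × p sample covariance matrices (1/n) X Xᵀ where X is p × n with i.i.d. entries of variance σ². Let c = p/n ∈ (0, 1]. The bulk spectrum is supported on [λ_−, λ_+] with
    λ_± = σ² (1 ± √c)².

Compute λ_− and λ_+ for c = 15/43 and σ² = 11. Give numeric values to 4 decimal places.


c = 15/43 = 0.348837; √c = 0.590624.
λ_− = σ² (1 − √c)² = 11 · (1 − 0.590624)² = 11 · (0.409376)² = 1.843472.
λ_+ = σ² (1 + √c)² = 11 · (1 + 0.590624)² = 11 · (1.590624)² = 27.830947.

Rounded to 4 decimal places: λ_− ≈ 1.8435, λ_+ ≈ 27.8309.


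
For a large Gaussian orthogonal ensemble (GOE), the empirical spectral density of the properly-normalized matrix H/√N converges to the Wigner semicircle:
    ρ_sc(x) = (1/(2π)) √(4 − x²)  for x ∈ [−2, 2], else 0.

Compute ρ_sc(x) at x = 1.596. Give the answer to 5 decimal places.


ρ_sc(x) = (1/(2π)) √(4 − x²). With x = 1.596:
  4 − x² = 4 − (1.596)² = 4 − 2.547216 = 1.452784.
  √(4 − x²) = 1.205315.
  1/(2π) = 0.159155.
  ρ_sc(1.596) = 0.159155 · 1.205315 = 0.191832.

Rounded to 5 decimal places: ρ_sc(1.596) ≈ 0.19183.


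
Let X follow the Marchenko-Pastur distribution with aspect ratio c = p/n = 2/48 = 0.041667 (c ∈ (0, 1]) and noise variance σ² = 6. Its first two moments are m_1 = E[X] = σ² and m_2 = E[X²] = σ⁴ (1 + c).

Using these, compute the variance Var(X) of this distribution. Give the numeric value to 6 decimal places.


m_1 = E[X] = σ² = 6, so m_1² = 36.
m_2 = E[X²] = σ⁴ (1 + c) = 36 · (1 + 0.041667) = 36 · 1.041667 = 37.500000.
(Note m_2 − m_1² simplifies to c · σ⁴ = 0.041667 · 36.)

Var(X) = m_2 − m_1² = 37.500000 − 36 = 1.500000.


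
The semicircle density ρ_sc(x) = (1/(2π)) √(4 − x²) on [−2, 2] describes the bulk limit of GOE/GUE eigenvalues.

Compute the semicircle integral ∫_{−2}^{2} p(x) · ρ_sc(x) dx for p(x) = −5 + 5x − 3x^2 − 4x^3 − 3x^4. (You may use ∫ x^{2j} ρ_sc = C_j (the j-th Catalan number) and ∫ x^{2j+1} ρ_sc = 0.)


Write p(x) = Σ a_i x^i, split into monomials and integrate each against ρ_sc separately.
Using ∫ x^{2j} ρ_sc = C_j = (1/(j+1)) C(2j, j) (Catalan numbers) and ∫ x^{2j+1} ρ_sc = 0 (odd monomials vanish by symmetry):
  i = 0 (even): a_0 · C_{0} = -5 · 1 = -5
  i = 1 (odd): ∫ x^1 ρ_sc = 0 (vanishes)
  i = 2 (even): a_2 · C_{1} = -3 · 1 = -3
  i = 3 (odd): ∫ x^3 ρ_sc = 0 (vanishes)
  i = 4 (even): a_4 · C_{2} = -3 · 2 = -6

Summing the contributions: ∫_{−2}^{2} p(x) ρ_sc(x) dx = (-5) + (-3) + (-6) = -14.


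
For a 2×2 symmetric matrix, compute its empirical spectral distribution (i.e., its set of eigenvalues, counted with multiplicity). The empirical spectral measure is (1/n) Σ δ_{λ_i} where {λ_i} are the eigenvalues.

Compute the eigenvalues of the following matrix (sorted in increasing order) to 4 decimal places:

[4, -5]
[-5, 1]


Since M is real symmetric, both eigenvalues are real; they are the roots of det(λI − M) = λ² − (tr M) λ + det M.
tr M = 4 + 1 = 5.
det M = 4·1 − (-5)² = 4 − 25 = -21.
Characteristic polynomial: λ² − 5λ − 21 = 0.
Discriminant Δ = (tr M)² − 4·det M = 25 − (-84) = 109; √Δ = 10.440307.
λ = (tr M ± √Δ)/2 = (5 ± 10.440307)/2, giving (tr M − √Δ)/2 = -2.7202 and (tr M + √Δ)/2 = 7.7202.

Eigenvalues sorted in increasing order: [-2.7202, 7.7202].


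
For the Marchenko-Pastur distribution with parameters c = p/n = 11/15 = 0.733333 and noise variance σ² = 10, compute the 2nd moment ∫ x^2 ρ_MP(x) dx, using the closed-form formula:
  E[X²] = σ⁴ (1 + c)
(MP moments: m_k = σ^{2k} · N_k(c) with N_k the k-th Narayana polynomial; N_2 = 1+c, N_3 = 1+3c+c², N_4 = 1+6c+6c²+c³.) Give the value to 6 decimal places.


E[X²] = σ⁴ (1 + c) (second MP moment). With σ² = 10 (so σ⁴ = 100) and c = 11/15 = 0.733333: E[X²] = 100 · (1 + 0.733333) = 100 · 1.733333.

So E[X^2] = 173.333333.


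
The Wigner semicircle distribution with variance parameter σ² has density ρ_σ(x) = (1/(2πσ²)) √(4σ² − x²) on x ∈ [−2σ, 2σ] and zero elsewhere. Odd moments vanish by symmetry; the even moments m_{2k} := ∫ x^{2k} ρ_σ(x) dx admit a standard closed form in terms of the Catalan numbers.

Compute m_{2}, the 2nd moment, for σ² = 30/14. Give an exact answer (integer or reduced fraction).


By the scaled semicircle moment identity, m_{2k} = σ^{2k} · C_k with k = 1.
C_1 = (1/(k+1)) · C(2k, k) = (1/2) · C(2, 1) = (1/2) · 2 = 1.
σ^{2k} = (σ²)^k = (30/14)^1 = 15/7.

Therefore m_{2} = σ^{2} · C_1 = (15/7) · 1 = 15/7.


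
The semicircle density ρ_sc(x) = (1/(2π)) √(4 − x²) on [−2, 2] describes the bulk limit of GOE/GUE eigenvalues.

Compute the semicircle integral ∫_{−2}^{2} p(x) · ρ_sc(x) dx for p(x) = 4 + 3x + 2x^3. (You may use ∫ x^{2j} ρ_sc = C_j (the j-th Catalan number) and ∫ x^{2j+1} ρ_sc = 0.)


Write p(x) = Σ a_i x^i, split into monomials and integrate each against ρ_sc separately.
Using ∫ x^{2j} ρ_sc = C_j = (1/(j+1)) C(2j, j) (Catalan numbers) and ∫ x^{2j+1} ρ_sc = 0 (odd monomials vanish by symmetry):
  i = 0 (even): a_0 · C_{0} = 4 · 1 = 4
  i = 1 (odd): ∫ x^1 ρ_sc = 0 (vanishes)
  i = 3 (odd): ∫ x^3 ρ_sc = 0 (vanishes)

Summing the contributions: ∫_{−2}^{2} p(x) ρ_sc(x) dx = 4.


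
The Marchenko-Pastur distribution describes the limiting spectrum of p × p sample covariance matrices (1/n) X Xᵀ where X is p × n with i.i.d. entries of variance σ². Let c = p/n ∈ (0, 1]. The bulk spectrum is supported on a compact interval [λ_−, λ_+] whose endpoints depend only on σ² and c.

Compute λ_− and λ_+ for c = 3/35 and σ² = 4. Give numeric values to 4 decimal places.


c = 3/35 = 0.085714; √c = 0.292770.
λ_− = σ² (1 − √c)² = 4 · (1 − 0.292770)² = 4 · (0.707230)² = 2.000697.
λ_+ = σ² (1 + √c)² = 4 · (1 + 0.292770)² = 4 · (1.292770)² = 6.685017.

Rounded to 4 decimal places: λ_− ≈ 2.0007, λ_+ ≈ 6.6850.


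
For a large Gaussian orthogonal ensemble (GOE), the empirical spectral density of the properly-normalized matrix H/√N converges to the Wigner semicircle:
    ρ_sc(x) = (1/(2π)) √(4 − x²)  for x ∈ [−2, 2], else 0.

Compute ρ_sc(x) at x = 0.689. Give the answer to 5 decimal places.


ρ_sc(x) = (1/(2π)) √(4 − x²). With x = 0.689:
  4 − x² = 4 − (0.689)² = 4 − 0.474721 = 3.525279.
  √(4 − x²) = 1.877573.
  1/(2π) = 0.159155.
  ρ_sc(0.689) = 0.159155 · 1.877573 = 0.298825.

Rounded to 5 decimal places: ρ_sc(0.689) ≈ 0.29882.


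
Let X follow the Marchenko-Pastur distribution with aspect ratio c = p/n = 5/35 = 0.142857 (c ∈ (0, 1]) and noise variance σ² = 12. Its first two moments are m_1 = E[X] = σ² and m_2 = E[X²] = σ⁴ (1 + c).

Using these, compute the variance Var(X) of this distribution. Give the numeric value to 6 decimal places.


m_1 = E[X] = σ² = 12, so m_1² = 144.
m_2 = E[X²] = σ⁴ (1 + c) = 144 · (1 + 0.142857) = 144 · 1.142857 = 164.571429.
(Note m_2 − m_1² simplifies to c · σ⁴ = 0.142857 · 144.)

Var(X) = m_2 − m_1² = 164.571429 − 144 = 20.571429.


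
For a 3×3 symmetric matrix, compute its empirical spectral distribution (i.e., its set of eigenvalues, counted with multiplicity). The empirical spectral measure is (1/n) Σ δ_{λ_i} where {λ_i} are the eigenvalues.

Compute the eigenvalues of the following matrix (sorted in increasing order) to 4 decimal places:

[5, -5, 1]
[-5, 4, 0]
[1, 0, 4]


Since M is real symmetric, all three eigenvalues are real; they are the roots of det(λI − M) = λ³ − (tr M) λ² + s λ − det M, where s is the sum of the principal 2×2 minors.
tr M = 5 + 4 + 4 = 13.
s = (5·4 − (-5)²) + (5·4 − 1²) + (4·4 − 0²) = -5 + 19 + 16 = 30.
det M (expand along row 1) = 5·16 − (-5)·(-20) + 1·(-4) = -24.
Characteristic polynomial: λ³ − 13λ² + 30λ + 24 = 0.
Substitute λ = y + (tr M)/3 = y + 4.333333 to remove the quadratic term: y³ + p·y + q = 0 with p = s − (tr M)²/3 = -26.333333 and q = −2(tr M)³/27 + (tr M)·s/3 − det M = -8.740741.
Three real roots ⇒ use the trigonometric (Viète) form: r = 2√(−p/3) = 5.925463, φ = arccos(3q/(p·r)) = arccos(0.168051) = 1.401944 rad.
y_k = r·cos(φ/3 − 2πk/3) for k = 0, 1, 2 gives y = 5.290142, -0.333333, -4.956809.
λ_k = y_k + 4.333333 gives λ = 9.6235, 4.0000, -0.6235 (check: the sum is 13.0000 = tr M).

Eigenvalues sorted in increasing order: [-0.6235, 4.0000, 9.6235].


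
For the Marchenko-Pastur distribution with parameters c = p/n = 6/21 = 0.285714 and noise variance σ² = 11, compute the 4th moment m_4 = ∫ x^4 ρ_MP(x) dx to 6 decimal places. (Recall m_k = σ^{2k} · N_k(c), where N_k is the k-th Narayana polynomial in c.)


E[X⁴] = σ⁸ (1 + 6c + 6c² + c³) (fourth MP moment). With σ² = 11 (so σ⁸ = 14641) and c = 6/21 = 0.285714: E[X⁴] = 14641 · (1 + 6·0.285714 + 6·(0.285714)² + (0.285714)³) = 14641 · 3.227405.

So E[X^4] = 47252.440233.


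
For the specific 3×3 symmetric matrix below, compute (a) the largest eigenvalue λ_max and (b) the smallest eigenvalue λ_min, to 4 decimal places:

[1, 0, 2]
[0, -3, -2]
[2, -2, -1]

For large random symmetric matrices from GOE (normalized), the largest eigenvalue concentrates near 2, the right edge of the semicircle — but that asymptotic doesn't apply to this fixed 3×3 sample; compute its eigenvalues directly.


Since M is real symmetric, all three eigenvalues are real; they are the roots of det(λI − M) = λ³ − (tr M) λ² + s λ − det M, where s is the sum of the principal 2×2 minors.
tr M = 1 + (-3) + (-1) = -3.
s = (1·(-3) − 0²) + (1·(-1) − 2²) + ((-3)·(-1) − (-2)²) = -3 + (-5) + (-1) = -9.
det M (expand along row 1) = 1·(-1) − 0·4 + 2·6 = 11.
Characteristic polynomial: λ³ + 3λ² − 9λ − 11 = 0.
Substitute λ = y + (tr M)/3 = y − 1.000000 to remove the quadratic term: y³ + p·y + q = 0 with p = s − (tr M)²/3 = -12.000000 and q = −2(tr M)³/27 + (tr M)·s/3 − det M = 0.000000.
Three real roots ⇒ use the trigonometric (Viète) form: r = 2√(−p/3) = 4.000000, φ = arccos(3q/(p·r)) = arccos(0.000000) = 1.570796 rad.
y_k = r·cos(φ/3 − 2πk/3) for k = 0, 1, 2 gives y = 3.464102, 0.000000, -3.464102.
λ_k = y_k − 1.000000 gives λ = 2.4641, -1.0000, -4.4641 (check: the sum is -3.0000 = tr M).

Hence λ_max = 2.4641 and λ_min = -4.4641.


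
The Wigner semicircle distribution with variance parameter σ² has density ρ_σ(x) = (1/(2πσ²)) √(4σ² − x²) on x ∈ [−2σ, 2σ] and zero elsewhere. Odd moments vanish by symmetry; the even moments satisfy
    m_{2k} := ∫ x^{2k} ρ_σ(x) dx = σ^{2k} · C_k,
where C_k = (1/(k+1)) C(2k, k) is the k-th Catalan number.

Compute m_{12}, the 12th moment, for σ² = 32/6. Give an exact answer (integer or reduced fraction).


By the scaled semicircle moment identity, m_{2k} = σ^{2k} · C_k with k = 6.
C_6 = (1/(k+1)) · C(2k, k) = (1/7) · C(12, 6) = (1/7) · 924 = 132.
σ^{2k} = (σ²)^k = (32/6)^6 = 16777216/729.

Therefore m_{12} = σ^{12} · C_6 = (16777216/729) · 132 = 738197504/243.


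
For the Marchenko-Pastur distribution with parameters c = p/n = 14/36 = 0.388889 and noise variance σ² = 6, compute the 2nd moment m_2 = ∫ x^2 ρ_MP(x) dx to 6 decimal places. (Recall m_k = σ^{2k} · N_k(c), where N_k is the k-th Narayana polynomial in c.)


E[X²] = σ⁴ (1 + c) (second MP moment). With σ² = 6 (so σ⁴ = 36) and c = 14/36 = 0.388889: E[X²] = 36 · (1 + 0.388889) = 36 · 1.388889.

So E[X^2] = 50.000000.
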